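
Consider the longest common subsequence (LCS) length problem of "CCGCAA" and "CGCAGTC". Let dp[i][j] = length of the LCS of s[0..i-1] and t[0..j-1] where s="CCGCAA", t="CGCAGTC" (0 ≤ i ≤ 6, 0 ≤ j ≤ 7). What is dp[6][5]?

4

   ''  C  G  C  A  G  T  C
''  0  0  0  0  0  0  0  0
 C  0  1  1  1  1  1  1  1
 C  0  1  1  2  2  2  2  2
 G  0  1  2  2  2  3  3  3
 C  0  1  2  3  3  3  3  4
 A  0  1  2  3  4  4  4  4
 A  0  1  2  3  4  4  4  4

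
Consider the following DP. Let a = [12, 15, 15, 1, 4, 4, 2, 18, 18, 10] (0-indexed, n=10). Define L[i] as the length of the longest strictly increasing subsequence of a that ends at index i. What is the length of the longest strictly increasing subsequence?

   i    0    1    2    3    4    5    6    7    8    9
a[i]   12   15   15    1    4    4    2   18   18   10
L[i]    1    2    2    1    2    2    2    3    3    3

3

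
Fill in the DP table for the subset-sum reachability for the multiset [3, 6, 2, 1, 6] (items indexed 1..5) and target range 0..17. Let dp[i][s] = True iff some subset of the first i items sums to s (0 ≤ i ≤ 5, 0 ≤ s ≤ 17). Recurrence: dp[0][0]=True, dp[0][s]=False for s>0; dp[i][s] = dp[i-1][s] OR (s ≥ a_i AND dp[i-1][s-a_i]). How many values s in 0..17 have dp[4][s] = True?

i\s   0   1   2   3   4   5   6   7   8   9  10  11  12  13  14  15  16  17
  0   T   F   F   F   F   F   F   F   F   F   F   F   F   F   F   F   F   F
  1   T   F   F   T   F   F   F   F   F   F   F   F   F   F   F   F   F   F
  2   T   F   F   T   F   F   T   F   F   T   F   F   F   F   F   F   F   F
  3   T   F   T   T   F   T   T   F   T   T   F   T   F   F   F   F   F   F
  4   T   T   T   T   T   T   T   T   T   T   T   T   T   F   F   F   F   F
  5   T   T   T   T   T   T   T   T   T   T   T   T   T   T   T   T   T   T

13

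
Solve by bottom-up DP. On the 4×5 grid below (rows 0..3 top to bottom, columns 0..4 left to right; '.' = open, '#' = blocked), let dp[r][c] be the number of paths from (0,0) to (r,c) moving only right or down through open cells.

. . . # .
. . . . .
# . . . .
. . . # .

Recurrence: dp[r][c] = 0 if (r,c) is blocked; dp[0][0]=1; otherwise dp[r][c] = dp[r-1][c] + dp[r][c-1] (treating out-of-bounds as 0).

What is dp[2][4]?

11

r\c   0   1   2   3   4
  0   1   1   1   0   0
  1   1   2   3   3   3
  2   0   2   5   8  11
  3   0   2   7   0  11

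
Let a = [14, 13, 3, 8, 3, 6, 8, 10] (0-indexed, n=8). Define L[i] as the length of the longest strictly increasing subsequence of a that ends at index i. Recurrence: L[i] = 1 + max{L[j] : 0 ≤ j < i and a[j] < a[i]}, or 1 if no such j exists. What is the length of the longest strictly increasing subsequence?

4

   i    0    1    2    3    4    5    6    7
a[i]   14   13    3    8    3    6    8   10
L[i]    1    1    1    2    1    2    3    4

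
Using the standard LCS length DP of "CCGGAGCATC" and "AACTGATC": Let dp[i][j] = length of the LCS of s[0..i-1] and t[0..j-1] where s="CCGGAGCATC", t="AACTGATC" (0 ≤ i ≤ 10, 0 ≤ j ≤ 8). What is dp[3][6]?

2

   ''  A  A  C  T  G  A  T  C
''  0  0  0  0  0  0  0  0  0
 C  0  0  0  1  1  1  1  1  1
 C  0  0  0  1  1  1  1  1  2
 G  0  0  0  1  1  2  2  2  2
 G  0  0  0  1  1  2  2  2  2
 A  0  1  1  1  1  2  3  3  3
 G  0  1  1  1  1  2  3  3  3
 C  0  1  1  2  2  2  3  3  4
 A  0  1  2  2  2  2  3  3  4
 T  0  1  2  2  3  3  3  4  4
 C  0  1  2  3  3  3  3  4  5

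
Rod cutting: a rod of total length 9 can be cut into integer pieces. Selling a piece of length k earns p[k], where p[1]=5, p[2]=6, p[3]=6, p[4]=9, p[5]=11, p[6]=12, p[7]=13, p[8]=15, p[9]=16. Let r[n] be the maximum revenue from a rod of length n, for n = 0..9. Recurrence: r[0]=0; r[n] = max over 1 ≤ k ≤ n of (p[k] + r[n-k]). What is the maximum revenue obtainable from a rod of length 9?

   n    0    1    2    3    4    5    6    7    8    9
r[n]    0    5   10   15   20   25   30   35   40   45

45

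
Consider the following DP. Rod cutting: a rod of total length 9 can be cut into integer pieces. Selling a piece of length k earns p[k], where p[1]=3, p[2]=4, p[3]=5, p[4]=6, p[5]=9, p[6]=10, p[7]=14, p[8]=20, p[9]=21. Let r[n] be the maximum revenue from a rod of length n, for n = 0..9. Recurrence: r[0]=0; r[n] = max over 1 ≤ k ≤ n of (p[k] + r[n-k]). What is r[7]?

21

   n    0    1    2    3    4    5    6    7    8    9
r[n]    0    3    6    9   12   15   18   21   24   27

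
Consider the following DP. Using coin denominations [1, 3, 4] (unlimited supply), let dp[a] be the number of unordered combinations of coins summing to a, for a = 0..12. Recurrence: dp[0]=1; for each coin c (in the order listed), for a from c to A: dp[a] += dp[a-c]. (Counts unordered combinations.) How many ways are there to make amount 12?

after  coin     0     1     2     3     4     5     6     7     8     9    10    11    12
          1     1     1     1     1     1     1     1     1     1     1     1     1     1
          3     1     1     1     2     2     2     3     3     3     4     4     4     5
          4     1     1     1     2     3     3     4     5     6     7     8     9    11

11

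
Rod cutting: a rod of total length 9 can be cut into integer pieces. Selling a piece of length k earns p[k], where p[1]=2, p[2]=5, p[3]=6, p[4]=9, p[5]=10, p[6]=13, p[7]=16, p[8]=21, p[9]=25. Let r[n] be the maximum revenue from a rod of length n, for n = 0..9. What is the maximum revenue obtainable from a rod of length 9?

   n    0    1    2    3    4    5    6    7    8    9
r[n]    0    2    5    7   10   12   15   17   21   25

25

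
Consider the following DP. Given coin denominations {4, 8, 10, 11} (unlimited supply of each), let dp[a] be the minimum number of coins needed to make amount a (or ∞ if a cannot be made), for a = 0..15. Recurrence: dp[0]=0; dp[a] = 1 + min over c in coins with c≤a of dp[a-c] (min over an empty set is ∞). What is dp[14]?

 a  0  1  2  3  4  5  6  7  8  9 10 11 12 13 14 15
dp  0  -  -  -  1  -  -  -  1  -  1  1  2  -  2  2
(- denotes ∞ / unreachable)

2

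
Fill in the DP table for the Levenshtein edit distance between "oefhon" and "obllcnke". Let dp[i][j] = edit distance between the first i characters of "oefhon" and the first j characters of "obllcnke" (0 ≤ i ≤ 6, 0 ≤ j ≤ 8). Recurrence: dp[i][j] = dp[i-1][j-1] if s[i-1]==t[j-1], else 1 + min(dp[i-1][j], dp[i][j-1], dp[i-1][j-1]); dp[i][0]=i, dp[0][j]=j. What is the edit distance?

   ''  o  b  l  l  c  n  k  e
''  0  1  2  3  4  5  6  7  8
 o  1  0  1  2  3  4  5  6  7
 e  2  1  1  2  3  4  5  6  6
 f  3  2  2  2  3  4  5  6  7
 h  4  3  3  3  3  4  5  6  7
 o  5  4  4  4  4  4  5  6  7
 n  6  5  5  5  5  5  4  5  6

6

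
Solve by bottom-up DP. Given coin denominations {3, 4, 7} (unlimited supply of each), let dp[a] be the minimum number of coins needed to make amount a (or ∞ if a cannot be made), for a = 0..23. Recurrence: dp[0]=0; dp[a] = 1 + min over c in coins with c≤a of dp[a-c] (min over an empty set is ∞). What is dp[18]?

3

 a  0  1  2  3  4  5  6  7  8  9 10 11 12 13 14 15 16 17 18 19 20 21 22 23
dp  0  -  -  1  1  -  2  1  2  3  2  2  3  3  2  3  4  3  3  4  4  3  4  5
(- denotes ∞ / unreachable)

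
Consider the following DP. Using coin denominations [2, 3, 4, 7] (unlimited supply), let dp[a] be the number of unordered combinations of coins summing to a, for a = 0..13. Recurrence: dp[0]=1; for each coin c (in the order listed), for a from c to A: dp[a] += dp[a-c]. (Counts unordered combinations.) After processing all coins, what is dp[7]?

3

after  coin     0     1     2     3     4     5     6     7     8     9    10    11    12    13
          2     1     0     1     0     1     0     1     0     1     0     1     0     1     0
          3     1     0     1     1     1     1     2     1     2     2     2     2     3     2
          4     1     0     1     1     2     1     3     2     4     3     5     4     7     5
          7     1     0     1     1     2     1     3     3     4     4     6     6     8     8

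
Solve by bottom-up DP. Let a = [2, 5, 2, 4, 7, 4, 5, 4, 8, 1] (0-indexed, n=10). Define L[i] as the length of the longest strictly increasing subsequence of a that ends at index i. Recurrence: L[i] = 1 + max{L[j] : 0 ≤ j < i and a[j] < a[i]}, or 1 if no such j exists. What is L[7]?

2

   i    0    1    2    3    4    5    6    7    8    9
a[i]    2    5    2    4    7    4    5    4    8    1
L[i]    1    2    1    2    3    2    3    2    4    1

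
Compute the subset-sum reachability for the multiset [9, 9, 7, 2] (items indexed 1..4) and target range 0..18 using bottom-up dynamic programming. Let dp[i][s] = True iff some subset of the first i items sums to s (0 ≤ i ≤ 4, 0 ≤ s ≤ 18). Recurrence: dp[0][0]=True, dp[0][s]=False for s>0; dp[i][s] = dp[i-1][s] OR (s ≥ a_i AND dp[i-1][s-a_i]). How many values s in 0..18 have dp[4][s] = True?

i\s   0   1   2   3   4   5   6   7   8   9  10  11  12  13  14  15  16  17  18
  0   T   F   F   F   F   F   F   F   F   F   F   F   F   F   F   F   F   F   F
  1   T   F   F   F   F   F   F   F   F   T   F   F   F   F   F   F   F   F   F
  2   T   F   F   F   F   F   F   F   F   T   F   F   F   F   F   F   F   F   T
  3   T   F   F   F   F   F   F   T   F   T   F   F   F   F   F   F   T   F   T
  4   T   F   T   F   F   F   F   T   F   T   F   T   F   F   F   F   T   F   T

7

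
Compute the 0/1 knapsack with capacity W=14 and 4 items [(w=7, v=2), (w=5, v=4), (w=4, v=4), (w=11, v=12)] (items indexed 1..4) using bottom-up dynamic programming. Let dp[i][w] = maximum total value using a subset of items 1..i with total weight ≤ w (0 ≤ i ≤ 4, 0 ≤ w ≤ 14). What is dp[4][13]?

i\w   0   1   2   3   4   5   6   7   8   9  10  11  12  13  14
  0   0   0   0   0   0   0   0   0   0   0   0   0   0   0   0
  1   0   0   0   0   0   0   0   2   2   2   2   2   2   2   2
  2   0   0   0   0   0   4   4   4   4   4   4   4   6   6   6
  3   0   0   0   0   4   4   4   4   4   8   8   8   8   8   8
  4   0   0   0   0   4   4   4   4   4   8   8  12  12  12  12

12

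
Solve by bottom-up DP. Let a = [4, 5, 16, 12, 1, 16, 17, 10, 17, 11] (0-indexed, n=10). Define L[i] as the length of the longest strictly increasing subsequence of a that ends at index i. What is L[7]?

3

   i    0    1    2    3    4    5    6    7    8    9
a[i]    4    5   16   12    1   16   17   10   17   11
L[i]    1    2    3    3    1    4    5    3    5    4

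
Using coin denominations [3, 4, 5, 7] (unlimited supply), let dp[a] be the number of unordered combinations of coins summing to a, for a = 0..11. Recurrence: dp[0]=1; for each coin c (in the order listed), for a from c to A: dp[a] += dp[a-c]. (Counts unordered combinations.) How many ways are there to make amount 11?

after  coin     0     1     2     3     4     5     6     7     8     9    10    11
          3     1     0     0     1     0     0     1     0     0     1     0     0
          4     1     0     0     1     1     0     1     1     1     1     1     1
          5     1     0     0     1     1     1     1     1     2     2     2     2
          7     1     0     0     1     1     1     1     2     2     2     3     3

3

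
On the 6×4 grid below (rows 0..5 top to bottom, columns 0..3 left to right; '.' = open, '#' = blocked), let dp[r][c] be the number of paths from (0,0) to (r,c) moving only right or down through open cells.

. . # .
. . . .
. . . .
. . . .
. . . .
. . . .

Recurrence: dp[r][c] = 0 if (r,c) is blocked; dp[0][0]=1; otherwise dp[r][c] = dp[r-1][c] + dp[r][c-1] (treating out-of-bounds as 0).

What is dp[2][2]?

5

r\c   0   1   2   3
  0   1   1   0   0
  1   1   2   2   2
  2   1   3   5   7
  3   1   4   9  16
  4   1   5  14  30
  5   1   6  20  50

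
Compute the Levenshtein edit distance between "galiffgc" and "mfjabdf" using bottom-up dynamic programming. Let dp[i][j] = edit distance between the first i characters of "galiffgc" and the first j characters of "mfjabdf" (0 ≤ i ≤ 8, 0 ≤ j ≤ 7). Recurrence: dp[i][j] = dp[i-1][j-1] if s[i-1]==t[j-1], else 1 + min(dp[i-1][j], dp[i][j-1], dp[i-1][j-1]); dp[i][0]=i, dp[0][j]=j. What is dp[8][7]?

   ''  m  f  j  a  b  d  f
''  0  1  2  3  4  5  6  7
 g  1  1  2  3  4  5  6  7
 a  2  2  2  3  3  4  5  6
 l  3  3  3  3  4  4  5  6
 i  4  4  4  4  4  5  5  6
 f  5  5  4  5  5  5  6  5
 f  6  6  5  5  6  6  6  6
 g  7  7  6  6  6  7  7  7
 c  8  8  7  7  7  7  8  8

8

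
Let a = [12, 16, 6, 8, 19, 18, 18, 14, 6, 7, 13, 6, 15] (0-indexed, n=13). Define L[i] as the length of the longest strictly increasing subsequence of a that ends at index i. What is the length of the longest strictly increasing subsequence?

4

   i    0    1    2    3    4    5    6    7    8    9   10   11   12
a[i]   12   16    6    8   19   18   18   14    6    7   13    6   15
L[i]    1    2    1    2    3    3    3    3    1    2    3    1    4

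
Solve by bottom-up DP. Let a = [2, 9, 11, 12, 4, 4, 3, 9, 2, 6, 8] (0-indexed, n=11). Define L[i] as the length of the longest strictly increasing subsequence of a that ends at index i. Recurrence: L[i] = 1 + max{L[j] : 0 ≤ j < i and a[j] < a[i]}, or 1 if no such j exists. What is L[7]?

3

   i    0    1    2    3    4    5    6    7    8    9   10
a[i]    2    9   11   12    4    4    3    9    2    6    8
L[i]    1    2    3    4    2    2    2    3    1    3    4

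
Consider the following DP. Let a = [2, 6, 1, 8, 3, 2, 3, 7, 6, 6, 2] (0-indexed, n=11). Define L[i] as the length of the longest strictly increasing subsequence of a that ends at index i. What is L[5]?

   i    0    1    2    3    4    5    6    7    8    9   10
a[i]    2    6    1    8    3    2    3    7    6    6    2
L[i]    1    2    1    3    2    2    3    4    4    4    2

2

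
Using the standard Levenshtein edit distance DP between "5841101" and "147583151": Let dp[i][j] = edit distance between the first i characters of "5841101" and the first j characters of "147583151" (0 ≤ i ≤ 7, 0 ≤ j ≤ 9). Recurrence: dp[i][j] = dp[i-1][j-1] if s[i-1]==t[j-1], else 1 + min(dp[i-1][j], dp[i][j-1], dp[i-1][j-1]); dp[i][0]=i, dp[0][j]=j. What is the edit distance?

   ''  1  4  7  5  8  3  1  5  1
''  0  1  2  3  4  5  6  7  8  9
 5  1  1  2  3  3  4  5  6  7  8
 8  2  2  2  3  4  3  4  5  6  7
 4  3  3  2  3  4  4  4  5  6  7
 1  4  3  3  3  4  5  5  4  5  6
 1  5  4  4  4  4  5  6  5  5  5
 0  6  5  5  5  5  5  6  6  6  6
 1  7  6  6  6  6  6  6  6  7  6

6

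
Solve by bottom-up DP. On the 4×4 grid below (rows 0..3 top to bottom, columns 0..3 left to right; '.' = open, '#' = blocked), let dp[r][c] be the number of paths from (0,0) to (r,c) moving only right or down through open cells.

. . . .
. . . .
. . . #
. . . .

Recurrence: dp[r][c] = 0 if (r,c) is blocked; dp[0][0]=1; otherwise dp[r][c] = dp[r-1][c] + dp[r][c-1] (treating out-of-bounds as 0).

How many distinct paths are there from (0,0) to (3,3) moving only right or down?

10

r\c   0   1   2   3
  0   1   1   1   1
  1   1   2   3   4
  2   1   3   6   0
  3   1   4  10  10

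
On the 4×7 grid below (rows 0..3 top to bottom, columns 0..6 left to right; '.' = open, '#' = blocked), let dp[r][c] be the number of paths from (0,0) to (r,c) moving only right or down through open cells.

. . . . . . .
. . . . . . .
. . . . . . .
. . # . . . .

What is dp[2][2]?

6

r\c   0   1   2   3   4   5   6
  0   1   1   1   1   1   1   1
  1   1   2   3   4   5   6   7
  2   1   3   6  10  15  21  28
  3   1   4   0  10  25  46  74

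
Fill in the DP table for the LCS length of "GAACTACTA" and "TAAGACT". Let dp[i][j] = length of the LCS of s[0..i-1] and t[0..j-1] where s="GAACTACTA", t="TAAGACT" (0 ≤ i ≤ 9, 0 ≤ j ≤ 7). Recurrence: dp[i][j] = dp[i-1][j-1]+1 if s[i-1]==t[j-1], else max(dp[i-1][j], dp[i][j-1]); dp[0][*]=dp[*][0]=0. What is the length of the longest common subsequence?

   ''  T  A  A  G  A  C  T
''  0  0  0  0  0  0  0  0
 G  0  0  0  0  1  1  1  1
 A  0  0  1  1  1  2  2  2
 A  0  0  1  2  2  2  2  2
 C  0  0  1  2  2  2  3  3
 T  0  1  1  2  2  2  3  4
 A  0  1  2  2  2  3  3  4
 C  0  1  2  2  2  3  4  4
 T  0  1  2  2  2  3  4  5
 A  0  1  2  3  3  3  4  5

5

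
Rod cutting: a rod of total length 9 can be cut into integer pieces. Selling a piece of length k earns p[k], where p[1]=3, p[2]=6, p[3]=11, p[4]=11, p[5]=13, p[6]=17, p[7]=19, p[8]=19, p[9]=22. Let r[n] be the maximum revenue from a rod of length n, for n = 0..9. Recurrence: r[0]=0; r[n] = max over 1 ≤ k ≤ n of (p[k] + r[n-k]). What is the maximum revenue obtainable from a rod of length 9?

33

   n    0    1    2    3    4    5    6    7    8    9
r[n]    0    3    6   11   14   17   22   25   28   33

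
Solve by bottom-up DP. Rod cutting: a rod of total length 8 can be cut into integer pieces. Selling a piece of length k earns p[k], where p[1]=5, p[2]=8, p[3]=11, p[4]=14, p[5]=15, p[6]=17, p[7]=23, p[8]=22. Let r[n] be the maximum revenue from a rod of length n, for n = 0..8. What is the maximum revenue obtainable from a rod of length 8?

40

   n    0    1    2    3    4    5    6    7    8
r[n]    0    5   10   15   20   25   30   35   40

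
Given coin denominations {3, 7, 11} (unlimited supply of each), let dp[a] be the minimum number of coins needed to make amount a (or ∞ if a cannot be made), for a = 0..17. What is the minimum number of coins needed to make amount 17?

3

 a  0  1  2  3  4  5  6  7  8  9 10 11 12 13 14 15 16 17
dp  0  -  -  1  -  -  2  1  -  3  2  1  4  3  2  5  4  3
(- denotes ∞ / unreachable)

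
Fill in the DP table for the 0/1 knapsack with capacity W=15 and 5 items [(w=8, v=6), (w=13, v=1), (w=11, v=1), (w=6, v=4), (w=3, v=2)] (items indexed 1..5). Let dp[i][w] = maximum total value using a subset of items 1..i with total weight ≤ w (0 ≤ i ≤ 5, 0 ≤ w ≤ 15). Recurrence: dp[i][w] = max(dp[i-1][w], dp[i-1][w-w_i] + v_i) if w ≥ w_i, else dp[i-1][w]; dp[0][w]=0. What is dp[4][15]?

i\w   0   1   2   3   4   5   6   7   8   9  10  11  12  13  14  15
  0   0   0   0   0   0   0   0   0   0   0   0   0   0   0   0   0
  1   0   0   0   0   0   0   0   0   6   6   6   6   6   6   6   6
  2   0   0   0   0   0   0   0   0   6   6   6   6   6   6   6   6
  3   0   0   0   0   0   0   0   0   6   6   6   6   6   6   6   6
  4   0   0   0   0   0   0   4   4   6   6   6   6   6   6  10  10
  5   0   0   0   2   2   2   4   4   6   6   6   8   8   8  10  10

10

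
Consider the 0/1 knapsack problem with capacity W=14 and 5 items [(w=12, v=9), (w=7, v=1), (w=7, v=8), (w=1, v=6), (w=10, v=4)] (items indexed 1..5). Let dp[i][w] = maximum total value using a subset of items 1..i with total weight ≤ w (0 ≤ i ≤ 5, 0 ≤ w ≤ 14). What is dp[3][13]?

i\w   0   1   2   3   4   5   6   7   8   9  10  11  12  13  14
  0   0   0   0   0   0   0   0   0   0   0   0   0   0   0   0
  1   0   0   0   0   0   0   0   0   0   0   0   0   9   9   9
  2   0   0   0   0   0   0   0   1   1   1   1   1   9   9   9
  3   0   0   0   0   0   0   0   8   8   8   8   8   9   9   9
  4   0   6   6   6   6   6   6   8  14  14  14  14  14  15  15
  5   0   6   6   6   6   6   6   8  14  14  14  14  14  15  15

9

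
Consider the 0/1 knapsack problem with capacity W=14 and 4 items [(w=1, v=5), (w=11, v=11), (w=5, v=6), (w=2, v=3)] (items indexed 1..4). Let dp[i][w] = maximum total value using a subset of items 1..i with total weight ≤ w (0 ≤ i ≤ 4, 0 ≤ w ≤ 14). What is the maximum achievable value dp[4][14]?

19

i\w   0   1   2   3   4   5   6   7   8   9  10  11  12  13  14
  0   0   0   0   0   0   0   0   0   0   0   0   0   0   0   0
  1   0   5   5   5   5   5   5   5   5   5   5   5   5   5   5
  2   0   5   5   5   5   5   5   5   5   5   5  11  16  16  16
  3   0   5   5   5   5   6  11  11  11  11  11  11  16  16  16
  4   0   5   5   8   8   8  11  11  14  14  14  14  16  16  19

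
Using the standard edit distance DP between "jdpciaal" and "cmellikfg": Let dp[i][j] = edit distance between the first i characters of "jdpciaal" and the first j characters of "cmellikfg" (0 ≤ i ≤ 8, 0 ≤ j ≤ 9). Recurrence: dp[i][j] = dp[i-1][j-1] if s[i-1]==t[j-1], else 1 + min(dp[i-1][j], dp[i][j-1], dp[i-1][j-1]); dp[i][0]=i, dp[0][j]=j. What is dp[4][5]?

   ''  c  m  e  l  l  i  k  f  g
''  0  1  2  3  4  5  6  7  8  9
 j  1  1  2  3  4  5  6  7  8  9
 d  2  2  2  3  4  5  6  7  8  9
 p  3  3  3  3  4  5  6  7  8  9
 c  4  3  4  4  4  5  6  7  8  9
 i  5  4  4  5  5  5  5  6  7  8
 a  6  5  5  5  6  6  6  6  7  8
 a  7  6  6  6  6  7  7  7  7  8
 l  8  7  7  7  6  6  7  8  8  8

5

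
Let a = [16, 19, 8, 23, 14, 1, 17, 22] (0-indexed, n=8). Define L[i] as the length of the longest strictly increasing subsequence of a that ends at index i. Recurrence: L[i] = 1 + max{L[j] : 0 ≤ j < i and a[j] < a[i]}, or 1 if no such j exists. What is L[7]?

4

   i    0    1    2    3    4    5    6    7
a[i]   16   19    8   23   14    1   17   22
L[i]    1    2    1    3    2    1    3    4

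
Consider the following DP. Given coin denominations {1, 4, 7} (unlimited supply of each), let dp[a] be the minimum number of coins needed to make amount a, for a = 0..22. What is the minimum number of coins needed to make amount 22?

 a  0  1  2  3  4  5  6  7  8  9 10 11 12 13 14 15 16 17 18 19 20 21 22
dp  0  1  2  3  1  2  3  1  2  3  4  2  3  4  2  3  4  5  3  4  5  3  4

4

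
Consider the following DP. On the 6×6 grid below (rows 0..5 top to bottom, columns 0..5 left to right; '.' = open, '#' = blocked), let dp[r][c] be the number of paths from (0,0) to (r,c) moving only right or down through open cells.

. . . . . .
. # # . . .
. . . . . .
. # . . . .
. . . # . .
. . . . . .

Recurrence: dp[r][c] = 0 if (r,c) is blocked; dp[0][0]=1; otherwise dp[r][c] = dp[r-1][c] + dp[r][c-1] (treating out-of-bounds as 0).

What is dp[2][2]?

1

r\c   0   1   2   3   4   5
  0   1   1   1   1   1   1
  1   1   0   0   1   2   3
  2   1   1   1   2   4   7
  3   1   0   1   3   7  14
  4   1   1   2   0   7  21
  5   1   2   4   4  11  32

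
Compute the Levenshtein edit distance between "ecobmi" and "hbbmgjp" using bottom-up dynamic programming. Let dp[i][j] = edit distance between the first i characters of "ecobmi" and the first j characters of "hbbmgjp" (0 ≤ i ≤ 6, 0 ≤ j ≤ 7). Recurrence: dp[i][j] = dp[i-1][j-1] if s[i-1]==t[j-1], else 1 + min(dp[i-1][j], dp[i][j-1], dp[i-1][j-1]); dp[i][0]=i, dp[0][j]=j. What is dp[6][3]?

5

   ''  h  b  b  m  g  j  p
''  0  1  2  3  4  5  6  7
 e  1  1  2  3  4  5  6  7
 c  2  2  2  3  4  5  6  7
 o  3  3  3  3  4  5  6  7
 b  4  4  3  3  4  5  6  7
 m  5  5  4  4  3  4  5  6
 i  6  6  5  5  4  4  5  6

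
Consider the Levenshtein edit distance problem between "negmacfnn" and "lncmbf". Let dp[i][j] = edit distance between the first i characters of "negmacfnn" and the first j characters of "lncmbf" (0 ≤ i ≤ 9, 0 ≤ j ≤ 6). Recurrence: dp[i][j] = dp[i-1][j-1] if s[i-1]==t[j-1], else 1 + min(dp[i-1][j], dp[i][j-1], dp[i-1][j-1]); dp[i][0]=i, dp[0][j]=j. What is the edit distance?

7

   ''  l  n  c  m  b  f
''  0  1  2  3  4  5  6
 n  1  1  1  2  3  4  5
 e  2  2  2  2  3  4  5
 g  3  3  3  3  3  4  5
 m  4  4  4  4  3  4  5
 a  5  5  5  5  4  4  5
 c  6  6  6  5  5  5  5
 f  7  7  7  6  6  6  5
 n  8  8  7  7  7  7  6
 n  9  9  8  8  8  8  7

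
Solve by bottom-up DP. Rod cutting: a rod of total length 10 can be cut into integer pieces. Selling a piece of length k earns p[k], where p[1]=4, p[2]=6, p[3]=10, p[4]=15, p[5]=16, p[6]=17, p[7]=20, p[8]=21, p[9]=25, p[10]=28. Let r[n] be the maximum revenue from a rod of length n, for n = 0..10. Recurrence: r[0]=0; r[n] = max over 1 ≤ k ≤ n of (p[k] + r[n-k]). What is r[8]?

   n    0    1    2    3    4    5    6    7    8    9   10
r[n]    0    4    8   12   16   20   24   28   32   36   40

32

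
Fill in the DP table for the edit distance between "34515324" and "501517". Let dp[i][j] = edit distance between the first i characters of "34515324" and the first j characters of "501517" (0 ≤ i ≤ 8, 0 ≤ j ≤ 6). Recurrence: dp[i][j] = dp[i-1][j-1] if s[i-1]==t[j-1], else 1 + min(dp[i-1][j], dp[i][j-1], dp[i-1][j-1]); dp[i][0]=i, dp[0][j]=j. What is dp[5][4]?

   ''  5  0  1  5  1  7
''  0  1  2  3  4  5  6
 3  1  1  2  3  4  5  6
 4  2  2  2  3  4  5  6
 5  3  2  3  3  3  4  5
 1  4  3  3  3  4  3  4
 5  5  4  4  4  3  4  4
 3  6  5  5  5  4  4  5
 2  7  6  6  6  5  5  5
 4  8  7  7  7  6  6  6

3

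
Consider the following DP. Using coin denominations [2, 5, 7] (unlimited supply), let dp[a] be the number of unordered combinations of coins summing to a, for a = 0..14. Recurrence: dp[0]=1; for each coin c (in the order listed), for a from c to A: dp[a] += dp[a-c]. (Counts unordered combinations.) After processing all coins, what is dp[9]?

2

after  coin     0     1     2     3     4     5     6     7     8     9    10    11    12    13    14
          2     1     0     1     0     1     0     1     0     1     0     1     0     1     0     1
          5     1     0     1     0     1     1     1     1     1     1     2     1     2     1     2
          7     1     0     1     0     1     1     1     2     1     2     2     2     3     2     4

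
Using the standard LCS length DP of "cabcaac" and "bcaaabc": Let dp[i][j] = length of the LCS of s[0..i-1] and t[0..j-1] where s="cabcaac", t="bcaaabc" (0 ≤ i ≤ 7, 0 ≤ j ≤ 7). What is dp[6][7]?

   ''  b  c  a  a  a  b  c
''  0  0  0  0  0  0  0  0
 c  0  0  1  1  1  1  1  1
 a  0  0  1  2  2  2  2  2
 b  0  1  1  2  2  2  3  3
 c  0  1  2  2  2  2  3  4
 a  0  1  2  3  3  3  3  4
 a  0  1  2  3  4  4  4  4
 c  0  1  2  3  4  4  4  5

4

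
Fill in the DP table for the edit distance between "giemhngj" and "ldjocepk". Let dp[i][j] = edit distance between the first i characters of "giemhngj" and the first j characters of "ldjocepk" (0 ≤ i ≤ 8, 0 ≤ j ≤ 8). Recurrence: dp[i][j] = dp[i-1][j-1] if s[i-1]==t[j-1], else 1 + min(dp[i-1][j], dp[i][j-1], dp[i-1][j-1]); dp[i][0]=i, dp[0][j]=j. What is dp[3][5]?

5

   ''  l  d  j  o  c  e  p  k
''  0  1  2  3  4  5  6  7  8
 g  1  1  2  3  4  5  6  7  8
 i  2  2  2  3  4  5  6  7  8
 e  3  3  3  3  4  5  5  6  7
 m  4  4  4  4  4  5  6  6  7
 h  5  5  5  5  5  5  6  7  7
 n  6  6  6  6  6  6  6  7  8
 g  7  7  7  7  7  7  7  7  8
 j  8  8  8  7  8  8  8  8  8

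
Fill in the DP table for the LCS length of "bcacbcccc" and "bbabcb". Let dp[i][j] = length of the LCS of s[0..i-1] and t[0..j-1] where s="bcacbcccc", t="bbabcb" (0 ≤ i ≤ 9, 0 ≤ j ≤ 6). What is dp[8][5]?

4

   ''  b  b  a  b  c  b
''  0  0  0  0  0  0  0
 b  0  1  1  1  1  1  1
 c  0  1  1  1  1  2  2
 a  0  1  1  2  2  2  2
 c  0  1  1  2  2  3  3
 b  0  1  2  2  3  3  4
 c  0  1  2  2  3  4  4
 c  0  1  2  2  3  4  4
 c  0  1  2  2  3  4  4
 c  0  1  2  2  3  4  4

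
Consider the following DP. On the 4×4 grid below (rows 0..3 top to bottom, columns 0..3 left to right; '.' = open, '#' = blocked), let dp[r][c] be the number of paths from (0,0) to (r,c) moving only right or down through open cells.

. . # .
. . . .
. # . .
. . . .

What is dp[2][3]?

4

r\c   0   1   2   3
  0   1   1   0   0
  1   1   2   2   2
  2   1   0   2   4
  3   1   1   3   7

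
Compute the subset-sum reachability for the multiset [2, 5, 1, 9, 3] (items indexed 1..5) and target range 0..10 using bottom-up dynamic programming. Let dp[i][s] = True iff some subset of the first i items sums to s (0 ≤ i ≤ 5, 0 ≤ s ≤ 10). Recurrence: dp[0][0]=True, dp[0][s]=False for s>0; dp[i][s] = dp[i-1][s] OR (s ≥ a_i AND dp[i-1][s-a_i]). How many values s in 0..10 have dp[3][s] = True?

i\s   0   1   2   3   4   5   6   7   8   9  10
  0   T   F   F   F   F   F   F   F   F   F   F
  1   T   F   T   F   F   F   F   F   F   F   F
  2   T   F   T   F   F   T   F   T   F   F   F
  3   T   T   T   T   F   T   T   T   T   F   F
  4   T   T   T   T   F   T   T   T   T   T   T
  5   T   T   T   T   T   T   T   T   T   T   T

8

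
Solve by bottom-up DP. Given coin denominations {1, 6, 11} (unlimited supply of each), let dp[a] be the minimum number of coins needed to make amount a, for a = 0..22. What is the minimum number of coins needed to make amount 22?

2

 a  0  1  2  3  4  5  6  7  8  9 10 11 12 13 14 15 16 17 18 19 20 21 22
dp  0  1  2  3  4  5  1  2  3  4  5  1  2  3  4  5  6  2  3  4  5  6  2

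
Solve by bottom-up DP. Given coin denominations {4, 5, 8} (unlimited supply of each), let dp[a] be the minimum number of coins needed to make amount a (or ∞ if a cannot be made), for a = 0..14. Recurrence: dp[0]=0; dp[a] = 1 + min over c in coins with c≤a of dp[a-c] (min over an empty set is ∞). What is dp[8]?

 a  0  1  2  3  4  5  6  7  8  9 10 11 12 13 14
dp  0  -  -  -  1  1  -  -  1  2  2  -  2  2  3
(- denotes ∞ / unreachable)

1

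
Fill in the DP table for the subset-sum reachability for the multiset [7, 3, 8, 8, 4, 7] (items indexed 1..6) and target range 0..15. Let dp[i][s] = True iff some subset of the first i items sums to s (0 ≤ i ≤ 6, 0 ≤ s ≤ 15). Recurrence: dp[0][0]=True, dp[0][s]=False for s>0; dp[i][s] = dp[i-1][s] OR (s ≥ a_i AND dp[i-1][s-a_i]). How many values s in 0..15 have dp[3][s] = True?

i\s   0   1   2   3   4   5   6   7   8   9  10  11  12  13  14  15
  0   T   F   F   F   F   F   F   F   F   F   F   F   F   F   F   F
  1   T   F   F   F   F   F   F   T   F   F   F   F   F   F   F   F
  2   T   F   F   T   F   F   F   T   F   F   T   F   F   F   F   F
  3   T   F   F   T   F   F   F   T   T   F   T   T   F   F   F   T
  4   T   F   F   T   F   F   F   T   T   F   T   T   F   F   F   T
  5   T   F   F   T   T   F   F   T   T   F   T   T   T   F   T   T
  6   T   F   F   T   T   F   F   T   T   F   T   T   T   F   T   T

7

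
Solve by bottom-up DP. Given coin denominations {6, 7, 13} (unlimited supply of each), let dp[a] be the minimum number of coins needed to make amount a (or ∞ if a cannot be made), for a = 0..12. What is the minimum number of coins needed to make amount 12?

 a  0  1  2  3  4  5  6  7  8  9 10 11 12
dp  0  -  -  -  -  -  1  1  -  -  -  -  2
(- denotes ∞ / unreachable)

2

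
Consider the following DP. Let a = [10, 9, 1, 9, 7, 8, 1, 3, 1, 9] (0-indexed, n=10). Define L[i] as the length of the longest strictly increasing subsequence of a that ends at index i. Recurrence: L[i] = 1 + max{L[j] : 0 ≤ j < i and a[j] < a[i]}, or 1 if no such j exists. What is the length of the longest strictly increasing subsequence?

   i    0    1    2    3    4    5    6    7    8    9
a[i]   10    9    1    9    7    8    1    3    1    9
L[i]    1    1    1    2    2    3    1    2    1    4

4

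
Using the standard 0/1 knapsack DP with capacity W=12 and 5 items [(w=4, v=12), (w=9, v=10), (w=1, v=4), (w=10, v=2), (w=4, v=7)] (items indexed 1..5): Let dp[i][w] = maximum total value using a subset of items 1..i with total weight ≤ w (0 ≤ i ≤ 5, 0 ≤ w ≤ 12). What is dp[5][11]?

23

i\w   0   1   2   3   4   5   6   7   8   9  10  11  12
  0   0   0   0   0   0   0   0   0   0   0   0   0   0
  1   0   0   0   0  12  12  12  12  12  12  12  12  12
  2   0   0   0   0  12  12  12  12  12  12  12  12  12
  3   0   4   4   4  12  16  16  16  16  16  16  16  16
  4   0   4   4   4  12  16  16  16  16  16  16  16  16
  5   0   4   4   4  12  16  16  16  19  23  23  23  23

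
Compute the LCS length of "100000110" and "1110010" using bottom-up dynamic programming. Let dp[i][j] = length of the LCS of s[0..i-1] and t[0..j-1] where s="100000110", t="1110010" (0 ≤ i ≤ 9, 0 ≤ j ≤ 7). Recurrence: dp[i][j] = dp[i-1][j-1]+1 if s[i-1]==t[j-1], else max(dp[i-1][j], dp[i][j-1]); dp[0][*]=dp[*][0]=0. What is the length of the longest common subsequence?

   ''  1  1  1  0  0  1  0
''  0  0  0  0  0  0  0  0
 1  0  1  1  1  1  1  1  1
 0  0  1  1  1  2  2  2  2
 0  0  1  1  1  2  3  3  3
 0  0  1  1  1  2  3  3  4
 0  0  1  1  1  2  3  3  4
 0  0  1  1  1  2  3  3  4
 1  0  1  2  2  2  3  4  4
 1  0  1  2  3  3  3  4  4
 0  0  1  2  3  4  4  4  5

5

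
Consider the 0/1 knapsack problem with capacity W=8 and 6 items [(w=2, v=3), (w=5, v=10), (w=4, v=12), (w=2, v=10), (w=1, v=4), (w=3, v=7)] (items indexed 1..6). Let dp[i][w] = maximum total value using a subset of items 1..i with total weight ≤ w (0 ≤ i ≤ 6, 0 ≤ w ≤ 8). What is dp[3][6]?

15

i\w   0   1   2   3   4   5   6   7   8
  0   0   0   0   0   0   0   0   0   0
  1   0   0   3   3   3   3   3   3   3
  2   0   0   3   3   3  10  10  13  13
  3   0   0   3   3  12  12  15  15  15
  4   0   0  10  10  13  13  22  22  25
  5   0   4  10  14  14  17  22  26  26
  6   0   4  10  14  14  17  22  26  26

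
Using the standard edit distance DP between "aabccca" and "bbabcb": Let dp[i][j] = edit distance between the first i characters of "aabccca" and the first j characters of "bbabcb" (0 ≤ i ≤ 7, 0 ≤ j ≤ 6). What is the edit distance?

5

   ''  b  b  a  b  c  b
''  0  1  2  3  4  5  6
 a  1  1  2  2  3  4  5
 a  2  2  2  2  3  4  5
 b  3  2  2  3  2  3  4
 c  4  3  3  3  3  2  3
 c  5  4  4  4  4  3  3
 c  6  5  5  5  5  4  4
 a  7  6  6  5  6  5  5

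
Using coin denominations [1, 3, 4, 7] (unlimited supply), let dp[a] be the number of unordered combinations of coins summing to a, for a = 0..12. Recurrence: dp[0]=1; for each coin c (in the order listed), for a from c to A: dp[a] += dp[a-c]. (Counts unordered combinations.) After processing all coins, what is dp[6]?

after  coin     0     1     2     3     4     5     6     7     8     9    10    11    12
          1     1     1     1     1     1     1     1     1     1     1     1     1     1
          3     1     1     1     2     2     2     3     3     3     4     4     4     5
          4     1     1     1     2     3     3     4     5     6     7     8     9    11
          7     1     1     1     2     3     3     4     6     7     8    10    12    14

4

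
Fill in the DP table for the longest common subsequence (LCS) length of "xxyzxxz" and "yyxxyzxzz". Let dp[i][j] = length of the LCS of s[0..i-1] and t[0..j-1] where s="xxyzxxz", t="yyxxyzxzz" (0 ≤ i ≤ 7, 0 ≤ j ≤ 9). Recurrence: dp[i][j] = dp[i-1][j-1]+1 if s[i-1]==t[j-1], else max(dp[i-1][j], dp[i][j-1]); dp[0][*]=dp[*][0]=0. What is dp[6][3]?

2

   ''  y  y  x  x  y  z  x  z  z
''  0  0  0  0  0  0  0  0  0  0
 x  0  0  0  1  1  1  1  1  1  1
 x  0  0  0  1  2  2  2  2  2  2
 y  0  1  1  1  2  3  3  3  3  3
 z  0  1  1  1  2  3  4  4  4  4
 x  0  1  1  2  2  3  4  5  5  5
 x  0  1  1  2  3  3  4  5  5  5
 z  0  1  1  2  3  3  4  5  6  6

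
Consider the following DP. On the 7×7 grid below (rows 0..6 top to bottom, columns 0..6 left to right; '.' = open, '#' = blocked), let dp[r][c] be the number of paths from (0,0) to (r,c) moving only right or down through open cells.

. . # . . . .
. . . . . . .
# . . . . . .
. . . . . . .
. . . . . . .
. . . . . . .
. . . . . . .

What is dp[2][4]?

r\c   0   1   2   3   4   5   6
  0   1   1   0   0   0   0   0
  1   1   2   2   2   2   2   2
  2   0   2   4   6   8  10  12
  3   0   2   6  12  20  30  42
  4   0   2   8  20  40  70 112
  5   0   2  10  30  70 140 252
  6   0   2  12  42 112 252 504

8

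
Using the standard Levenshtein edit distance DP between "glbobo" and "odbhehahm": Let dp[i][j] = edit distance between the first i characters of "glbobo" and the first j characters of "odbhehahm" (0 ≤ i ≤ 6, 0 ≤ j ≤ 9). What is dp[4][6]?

5

   ''  o  d  b  h  e  h  a  h  m
''  0  1  2  3  4  5  6  7  8  9
 g  1  1  2  3  4  5  6  7  8  9
 l  2  2  2  3  4  5  6  7  8  9
 b  3  3  3  2  3  4  5  6  7  8
 o  4  3  4  3  3  4  5  6  7  8
 b  5  4  4  4  4  4  5  6  7  8
 o  6  5  5  5  5  5  5  6  7  8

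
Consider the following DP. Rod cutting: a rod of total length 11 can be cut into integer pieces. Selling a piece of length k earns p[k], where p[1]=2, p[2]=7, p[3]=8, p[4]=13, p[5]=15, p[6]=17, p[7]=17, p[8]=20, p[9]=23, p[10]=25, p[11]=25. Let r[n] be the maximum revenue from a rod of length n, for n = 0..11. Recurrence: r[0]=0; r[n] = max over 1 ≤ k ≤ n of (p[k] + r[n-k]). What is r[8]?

28

   n    0    1    2    3    4    5    6    7    8    9   10   11
r[n]    0    2    7    9   14   16   21   23   28   30   35   37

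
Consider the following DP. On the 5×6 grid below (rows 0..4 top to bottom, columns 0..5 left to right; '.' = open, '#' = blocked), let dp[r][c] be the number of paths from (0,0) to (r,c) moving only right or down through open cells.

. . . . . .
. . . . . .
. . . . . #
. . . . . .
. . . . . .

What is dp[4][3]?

35

r\c   0   1   2   3   4   5
  0   1   1   1   1   1   1
  1   1   2   3   4   5   6
  2   1   3   6  10  15   0
  3   1   4  10  20  35  35
  4   1   5  15  35  70 105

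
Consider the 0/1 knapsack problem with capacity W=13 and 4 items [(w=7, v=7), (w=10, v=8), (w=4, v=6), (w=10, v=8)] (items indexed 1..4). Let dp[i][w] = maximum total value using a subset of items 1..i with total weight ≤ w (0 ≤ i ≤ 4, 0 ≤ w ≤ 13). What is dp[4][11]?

i\w   0   1   2   3   4   5   6   7   8   9  10  11  12  13
  0   0   0   0   0   0   0   0   0   0   0   0   0   0   0
  1   0   0   0   0   0   0   0   7   7   7   7   7   7   7
  2   0   0   0   0   0   0   0   7   7   7   8   8   8   8
  3   0   0   0   0   6   6   6   7   7   7   8  13  13  13
  4   0   0   0   0   6   6   6   7   7   7   8  13  13  13

13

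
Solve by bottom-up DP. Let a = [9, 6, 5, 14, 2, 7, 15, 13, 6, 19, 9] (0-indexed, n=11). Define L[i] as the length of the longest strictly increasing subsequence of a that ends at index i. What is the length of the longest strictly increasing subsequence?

   i    0    1    2    3    4    5    6    7    8    9   10
a[i]    9    6    5   14    2    7   15   13    6   19    9
L[i]    1    1    1    2    1    2    3    3    2    4    3

4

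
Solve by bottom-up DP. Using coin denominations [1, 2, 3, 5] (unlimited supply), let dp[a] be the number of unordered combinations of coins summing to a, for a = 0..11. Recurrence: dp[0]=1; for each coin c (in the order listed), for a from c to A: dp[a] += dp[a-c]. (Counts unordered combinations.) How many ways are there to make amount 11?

after  coin     0     1     2     3     4     5     6     7     8     9    10    11
          1     1     1     1     1     1     1     1     1     1     1     1     1
          2     1     1     2     2     3     3     4     4     5     5     6     6
          3     1     1     2     3     4     5     7     8    10    12    14    16
          5     1     1     2     3     4     6     8    10    13    16    20    24

24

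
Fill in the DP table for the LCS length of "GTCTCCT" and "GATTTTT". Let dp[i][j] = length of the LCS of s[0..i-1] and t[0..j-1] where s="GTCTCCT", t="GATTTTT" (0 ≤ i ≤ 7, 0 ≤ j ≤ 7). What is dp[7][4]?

   ''  G  A  T  T  T  T  T
''  0  0  0  0  0  0  0  0
 G  0  1  1  1  1  1  1  1
 T  0  1  1  2  2  2  2  2
 C  0  1  1  2  2  2  2  2
 T  0  1  1  2  3  3  3  3
 C  0  1  1  2  3  3  3  3
 C  0  1  1  2  3  3  3  3
 T  0  1  1  2  3  4  4  4

3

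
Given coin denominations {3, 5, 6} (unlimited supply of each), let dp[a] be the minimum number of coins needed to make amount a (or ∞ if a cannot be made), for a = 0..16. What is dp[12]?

2

 a  0  1  2  3  4  5  6  7  8  9 10 11 12 13 14 15 16
dp  0  -  -  1  -  1  1  -  2  2  2  2  2  3  3  3  3
(- denotes ∞ / unreachable)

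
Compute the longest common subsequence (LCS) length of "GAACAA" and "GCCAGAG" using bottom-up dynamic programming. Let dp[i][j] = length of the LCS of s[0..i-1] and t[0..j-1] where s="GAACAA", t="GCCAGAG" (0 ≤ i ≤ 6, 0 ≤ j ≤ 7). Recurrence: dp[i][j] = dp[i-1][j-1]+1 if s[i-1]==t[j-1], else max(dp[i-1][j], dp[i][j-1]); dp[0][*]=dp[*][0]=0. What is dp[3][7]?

3

   ''  G  C  C  A  G  A  G
''  0  0  0  0  0  0  0  0
 G  0  1  1  1  1  1  1  1
 A  0  1  1  1  2  2  2  2
 A  0  1  1  1  2  2  3  3
 C  0  1  2  2  2  2  3  3
 A  0  1  2  2  3  3  3  3
 A  0  1  2  2  3  3  4  4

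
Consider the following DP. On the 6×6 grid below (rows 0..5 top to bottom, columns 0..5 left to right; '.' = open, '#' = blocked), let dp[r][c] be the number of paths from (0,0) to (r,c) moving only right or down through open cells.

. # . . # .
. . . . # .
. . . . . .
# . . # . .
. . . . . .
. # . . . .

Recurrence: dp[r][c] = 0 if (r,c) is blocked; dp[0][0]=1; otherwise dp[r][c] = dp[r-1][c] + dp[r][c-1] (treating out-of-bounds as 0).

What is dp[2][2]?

r\c   0   1   2   3   4   5
  0   1   0   0   0   0   0
  1   1   1   1   1   0   0
  2   1   2   3   4   4   4
  3   0   2   5   0   4   8
  4   0   2   7   7  11  19
  5   0   0   7  14  25  44

3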